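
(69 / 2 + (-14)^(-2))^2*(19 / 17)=869025211 / 653072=1330.67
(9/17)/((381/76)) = 228/2159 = 0.11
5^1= 5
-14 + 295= 281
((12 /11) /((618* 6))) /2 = 0.00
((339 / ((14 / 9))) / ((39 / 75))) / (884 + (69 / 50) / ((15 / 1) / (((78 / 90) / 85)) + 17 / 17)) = 5213396250 / 10996706461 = 0.47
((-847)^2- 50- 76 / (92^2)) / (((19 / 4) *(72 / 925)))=1404086753125 / 723672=1940225.34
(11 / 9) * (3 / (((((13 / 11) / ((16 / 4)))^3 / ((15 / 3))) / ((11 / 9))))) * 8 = 412290560 / 59319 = 6950.40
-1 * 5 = -5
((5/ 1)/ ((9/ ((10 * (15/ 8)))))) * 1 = 125/ 12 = 10.42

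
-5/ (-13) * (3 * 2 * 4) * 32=295.38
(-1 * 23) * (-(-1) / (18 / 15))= -115 / 6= -19.17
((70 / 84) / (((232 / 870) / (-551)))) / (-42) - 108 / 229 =40.53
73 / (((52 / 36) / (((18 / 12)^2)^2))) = 53217 / 208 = 255.85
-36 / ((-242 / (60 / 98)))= 0.09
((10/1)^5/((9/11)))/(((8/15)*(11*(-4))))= -15625/3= -5208.33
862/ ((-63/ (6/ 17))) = -1724/ 357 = -4.83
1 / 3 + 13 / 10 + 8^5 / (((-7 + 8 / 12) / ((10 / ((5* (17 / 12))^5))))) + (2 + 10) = 1085679422239 / 101164811250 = 10.73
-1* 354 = -354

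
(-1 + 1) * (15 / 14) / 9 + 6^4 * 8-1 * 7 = 10361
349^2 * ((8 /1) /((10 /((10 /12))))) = 243602 /3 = 81200.67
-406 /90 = -203 /45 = -4.51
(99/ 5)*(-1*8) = -792/ 5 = -158.40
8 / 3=2.67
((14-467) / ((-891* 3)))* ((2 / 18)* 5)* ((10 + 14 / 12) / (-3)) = -50585 / 144342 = -0.35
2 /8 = 1 /4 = 0.25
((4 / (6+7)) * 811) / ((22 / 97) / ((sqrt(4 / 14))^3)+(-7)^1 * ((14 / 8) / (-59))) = -7203379856 / 300640795+96391619104 * sqrt(14) / 2104485565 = 147.42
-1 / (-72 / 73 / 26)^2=-900601 / 1296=-694.91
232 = 232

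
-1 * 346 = -346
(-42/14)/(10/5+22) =-1/8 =-0.12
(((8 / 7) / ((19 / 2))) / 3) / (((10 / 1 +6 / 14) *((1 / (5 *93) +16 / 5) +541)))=1240 / 175492949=0.00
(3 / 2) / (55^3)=3 / 332750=0.00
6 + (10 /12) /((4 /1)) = 149 /24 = 6.21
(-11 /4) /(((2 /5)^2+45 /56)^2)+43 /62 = -255928557 /112827662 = -2.27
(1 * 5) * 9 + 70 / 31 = 1465 / 31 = 47.26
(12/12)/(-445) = -0.00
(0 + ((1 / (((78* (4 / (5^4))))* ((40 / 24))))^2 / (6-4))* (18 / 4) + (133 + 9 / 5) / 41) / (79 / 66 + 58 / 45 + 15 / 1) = 5740818039 / 15353333632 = 0.37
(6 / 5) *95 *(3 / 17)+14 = 580 / 17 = 34.12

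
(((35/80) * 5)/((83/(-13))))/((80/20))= -455/5312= -0.09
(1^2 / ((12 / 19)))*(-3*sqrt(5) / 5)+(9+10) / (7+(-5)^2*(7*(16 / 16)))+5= 929 / 182 - 19*sqrt(5) / 20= 2.98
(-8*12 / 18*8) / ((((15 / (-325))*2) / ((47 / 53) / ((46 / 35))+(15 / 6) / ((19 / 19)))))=1788800 / 1219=1467.43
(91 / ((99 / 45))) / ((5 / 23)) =2093 / 11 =190.27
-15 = -15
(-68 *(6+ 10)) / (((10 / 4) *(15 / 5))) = -2176 / 15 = -145.07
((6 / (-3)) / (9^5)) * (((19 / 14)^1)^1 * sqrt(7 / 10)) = -19 * sqrt(70) / 4133430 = -0.00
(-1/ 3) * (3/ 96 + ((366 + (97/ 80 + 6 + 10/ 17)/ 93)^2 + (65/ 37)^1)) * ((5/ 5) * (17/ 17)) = -79325431079789677/ 1775688134400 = -44673.06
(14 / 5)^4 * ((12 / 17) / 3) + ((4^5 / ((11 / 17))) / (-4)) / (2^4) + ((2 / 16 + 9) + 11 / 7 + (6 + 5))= 74820149 / 6545000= 11.43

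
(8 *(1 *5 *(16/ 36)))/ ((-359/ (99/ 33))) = -160/ 1077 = -0.15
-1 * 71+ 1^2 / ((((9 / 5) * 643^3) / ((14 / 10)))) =-169876684766 / 2392629363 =-71.00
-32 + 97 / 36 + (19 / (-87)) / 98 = -1499269 / 51156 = -29.31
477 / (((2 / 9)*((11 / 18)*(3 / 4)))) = 51516 / 11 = 4683.27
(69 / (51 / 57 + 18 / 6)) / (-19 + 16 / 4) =-437 / 370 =-1.18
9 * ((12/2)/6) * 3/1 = 27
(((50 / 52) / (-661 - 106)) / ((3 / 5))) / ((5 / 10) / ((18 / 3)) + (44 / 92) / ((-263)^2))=-397721750 / 15864050449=-0.03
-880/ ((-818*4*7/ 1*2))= 55/ 2863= 0.02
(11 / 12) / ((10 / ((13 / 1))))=143 / 120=1.19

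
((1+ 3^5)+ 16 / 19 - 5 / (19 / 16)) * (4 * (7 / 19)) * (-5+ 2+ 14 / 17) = -4736592 / 6137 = -771.81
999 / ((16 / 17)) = 16983 / 16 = 1061.44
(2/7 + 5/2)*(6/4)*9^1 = 1053/28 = 37.61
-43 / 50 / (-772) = 43 / 38600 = 0.00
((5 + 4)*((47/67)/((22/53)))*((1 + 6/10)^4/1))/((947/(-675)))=-1239681024/17448475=-71.05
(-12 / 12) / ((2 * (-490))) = 1 / 980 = 0.00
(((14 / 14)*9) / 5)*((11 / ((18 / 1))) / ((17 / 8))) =44 / 85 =0.52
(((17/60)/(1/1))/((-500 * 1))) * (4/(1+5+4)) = -17/75000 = -0.00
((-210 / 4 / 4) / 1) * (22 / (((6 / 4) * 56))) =-55 / 16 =-3.44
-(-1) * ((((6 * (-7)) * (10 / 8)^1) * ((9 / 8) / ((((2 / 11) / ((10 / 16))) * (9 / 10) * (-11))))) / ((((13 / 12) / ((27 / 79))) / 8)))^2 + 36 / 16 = 2681.22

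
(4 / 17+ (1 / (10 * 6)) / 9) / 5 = 2177 / 45900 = 0.05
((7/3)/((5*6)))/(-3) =-7/270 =-0.03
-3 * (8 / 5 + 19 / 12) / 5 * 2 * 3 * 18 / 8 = -5157 / 200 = -25.78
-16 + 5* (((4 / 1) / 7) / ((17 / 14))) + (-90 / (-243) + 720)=324386 / 459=706.72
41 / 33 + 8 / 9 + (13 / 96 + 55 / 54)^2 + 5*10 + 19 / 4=478012499 / 8211456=58.21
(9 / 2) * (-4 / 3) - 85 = -91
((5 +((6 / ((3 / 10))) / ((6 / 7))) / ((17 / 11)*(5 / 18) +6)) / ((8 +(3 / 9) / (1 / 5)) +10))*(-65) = -2142075 / 75107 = -28.52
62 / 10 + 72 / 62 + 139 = 22686 / 155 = 146.36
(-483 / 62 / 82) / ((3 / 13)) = -2093 / 5084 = -0.41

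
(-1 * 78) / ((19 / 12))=-936 / 19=-49.26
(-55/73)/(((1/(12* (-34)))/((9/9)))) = 22440/73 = 307.40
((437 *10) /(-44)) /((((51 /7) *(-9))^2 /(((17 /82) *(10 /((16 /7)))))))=-3747275 /178855776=-0.02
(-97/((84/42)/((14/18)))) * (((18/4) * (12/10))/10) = -2037/100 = -20.37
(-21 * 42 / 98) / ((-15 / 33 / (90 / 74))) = 891 / 37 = 24.08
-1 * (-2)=2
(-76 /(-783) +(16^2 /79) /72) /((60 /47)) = 103259 /927855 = 0.11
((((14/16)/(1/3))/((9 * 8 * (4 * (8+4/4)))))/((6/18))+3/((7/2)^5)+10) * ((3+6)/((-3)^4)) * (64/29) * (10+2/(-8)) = 23.93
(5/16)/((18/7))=35/288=0.12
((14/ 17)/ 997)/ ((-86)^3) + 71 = 382708216605/ 5390256572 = 71.00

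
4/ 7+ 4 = 4.57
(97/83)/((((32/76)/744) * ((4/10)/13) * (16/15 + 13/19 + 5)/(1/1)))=244243575/24568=9941.53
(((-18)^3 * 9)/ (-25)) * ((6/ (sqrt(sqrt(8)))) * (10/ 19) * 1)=314928 * 2^(1/ 4)/ 95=3942.26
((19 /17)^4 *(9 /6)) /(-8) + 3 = 3618045 /1336336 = 2.71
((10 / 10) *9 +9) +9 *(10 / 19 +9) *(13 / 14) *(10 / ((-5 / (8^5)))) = -5217485.28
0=0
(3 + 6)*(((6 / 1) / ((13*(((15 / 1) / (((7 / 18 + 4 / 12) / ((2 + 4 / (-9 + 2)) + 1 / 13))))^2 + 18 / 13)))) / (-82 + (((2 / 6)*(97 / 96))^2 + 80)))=-26787511296 / 11911510555337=-0.00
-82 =-82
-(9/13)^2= -81/169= -0.48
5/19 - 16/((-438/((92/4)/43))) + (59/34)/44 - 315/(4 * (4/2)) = -39.05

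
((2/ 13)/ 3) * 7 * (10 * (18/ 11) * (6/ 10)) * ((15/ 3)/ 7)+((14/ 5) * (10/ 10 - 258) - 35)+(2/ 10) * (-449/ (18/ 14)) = -1057820/ 1287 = -821.93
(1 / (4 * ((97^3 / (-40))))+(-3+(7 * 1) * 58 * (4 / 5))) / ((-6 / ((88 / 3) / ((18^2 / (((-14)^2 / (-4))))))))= 237.93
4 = 4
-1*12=-12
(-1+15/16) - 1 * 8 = -8.06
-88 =-88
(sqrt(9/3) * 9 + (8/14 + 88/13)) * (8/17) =5344/1547 + 72 * sqrt(3)/17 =10.79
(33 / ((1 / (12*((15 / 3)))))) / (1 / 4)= 7920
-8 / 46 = -4 / 23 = -0.17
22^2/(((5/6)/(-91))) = -264264/5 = -52852.80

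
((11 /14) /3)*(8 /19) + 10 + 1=11.11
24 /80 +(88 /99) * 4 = 347 /90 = 3.86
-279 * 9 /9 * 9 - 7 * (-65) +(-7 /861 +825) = -151414 /123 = -1231.01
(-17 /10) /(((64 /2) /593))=-10081 /320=-31.50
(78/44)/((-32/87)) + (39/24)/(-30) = -51467/10560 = -4.87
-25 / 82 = -0.30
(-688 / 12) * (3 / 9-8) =3956 / 9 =439.56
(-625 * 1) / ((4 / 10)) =-3125 / 2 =-1562.50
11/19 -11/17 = -22/323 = -0.07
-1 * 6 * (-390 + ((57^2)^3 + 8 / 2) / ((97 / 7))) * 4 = -5761802230584 / 97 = -59400022995.71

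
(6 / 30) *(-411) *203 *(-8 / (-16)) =-83433 / 10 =-8343.30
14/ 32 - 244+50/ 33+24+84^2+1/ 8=3610505/ 528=6838.08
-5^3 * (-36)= 4500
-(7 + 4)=-11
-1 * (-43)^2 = -1849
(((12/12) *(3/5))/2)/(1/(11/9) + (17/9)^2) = 2673/39080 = 0.07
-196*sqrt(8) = -392*sqrt(2) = -554.37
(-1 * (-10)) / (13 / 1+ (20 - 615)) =-5 / 291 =-0.02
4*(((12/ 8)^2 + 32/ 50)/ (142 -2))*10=289/ 350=0.83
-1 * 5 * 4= -20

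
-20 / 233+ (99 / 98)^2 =2091553 / 2237732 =0.93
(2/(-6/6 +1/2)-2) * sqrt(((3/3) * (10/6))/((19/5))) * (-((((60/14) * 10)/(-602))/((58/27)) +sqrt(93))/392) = -10125 * sqrt(57)/227547572 +15 * sqrt(589)/3724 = 0.10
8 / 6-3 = -5 / 3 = -1.67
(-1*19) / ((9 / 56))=-1064 / 9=-118.22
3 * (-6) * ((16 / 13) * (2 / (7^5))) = -576 / 218491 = -0.00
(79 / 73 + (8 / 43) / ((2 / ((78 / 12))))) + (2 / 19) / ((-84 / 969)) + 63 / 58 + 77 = 50058980 / 637217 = 78.56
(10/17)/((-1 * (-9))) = 10/153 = 0.07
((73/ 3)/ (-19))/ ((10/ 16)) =-584/ 285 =-2.05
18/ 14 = 9/ 7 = 1.29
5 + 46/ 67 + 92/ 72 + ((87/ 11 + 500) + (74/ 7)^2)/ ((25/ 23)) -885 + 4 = -4939358063/ 16250850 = -303.94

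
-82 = -82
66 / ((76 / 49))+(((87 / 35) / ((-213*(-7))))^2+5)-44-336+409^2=1919619359003083 / 11498268950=166948.55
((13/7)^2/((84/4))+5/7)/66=452/33957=0.01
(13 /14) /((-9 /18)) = -13 /7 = -1.86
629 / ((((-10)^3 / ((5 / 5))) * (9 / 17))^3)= -0.00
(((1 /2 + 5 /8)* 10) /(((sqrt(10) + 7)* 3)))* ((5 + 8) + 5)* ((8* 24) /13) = 30240 /169-4320* sqrt(10) /169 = 98.10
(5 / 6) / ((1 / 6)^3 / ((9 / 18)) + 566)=90 / 61129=0.00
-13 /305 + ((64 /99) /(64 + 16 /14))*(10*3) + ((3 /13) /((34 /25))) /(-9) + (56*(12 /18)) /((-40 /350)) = -82775448101 /253577610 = -326.43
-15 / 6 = -5 / 2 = -2.50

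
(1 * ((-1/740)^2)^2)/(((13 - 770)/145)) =-29/45399676064000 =-0.00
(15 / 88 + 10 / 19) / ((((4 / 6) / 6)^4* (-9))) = -849285 / 1672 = -507.95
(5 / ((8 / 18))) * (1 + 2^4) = 765 / 4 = 191.25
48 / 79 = 0.61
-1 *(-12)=12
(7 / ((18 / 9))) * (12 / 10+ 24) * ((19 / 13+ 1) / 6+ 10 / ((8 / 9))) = 1028.43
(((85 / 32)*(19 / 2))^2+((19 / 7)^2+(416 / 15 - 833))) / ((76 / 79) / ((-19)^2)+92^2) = -728102679901 / 38247563182080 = -0.02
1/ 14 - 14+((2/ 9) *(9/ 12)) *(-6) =-209/ 14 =-14.93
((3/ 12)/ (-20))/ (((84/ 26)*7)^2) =-169/ 6914880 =-0.00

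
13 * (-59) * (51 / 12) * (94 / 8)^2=-28803151 / 64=-450049.23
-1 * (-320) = 320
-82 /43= -1.91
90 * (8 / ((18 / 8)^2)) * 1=1280 / 9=142.22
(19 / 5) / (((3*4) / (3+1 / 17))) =247 / 255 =0.97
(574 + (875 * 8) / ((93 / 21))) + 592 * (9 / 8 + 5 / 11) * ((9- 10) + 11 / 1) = 11505.55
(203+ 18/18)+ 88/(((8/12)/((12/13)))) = 4236/13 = 325.85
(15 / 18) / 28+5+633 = 107189 / 168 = 638.03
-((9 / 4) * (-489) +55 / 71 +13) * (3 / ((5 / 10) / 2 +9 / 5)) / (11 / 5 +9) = 23141925 / 163016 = 141.96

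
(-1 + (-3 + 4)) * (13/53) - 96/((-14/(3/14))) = 72/49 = 1.47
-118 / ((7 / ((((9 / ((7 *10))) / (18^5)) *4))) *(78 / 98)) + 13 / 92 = 33262913 / 235408680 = 0.14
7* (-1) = -7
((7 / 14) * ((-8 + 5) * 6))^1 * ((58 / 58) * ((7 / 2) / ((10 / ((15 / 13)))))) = -189 / 52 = -3.63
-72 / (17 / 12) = -864 / 17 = -50.82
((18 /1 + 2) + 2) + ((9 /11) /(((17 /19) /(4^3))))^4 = 11731099.70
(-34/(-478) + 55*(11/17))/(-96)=-36221/97512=-0.37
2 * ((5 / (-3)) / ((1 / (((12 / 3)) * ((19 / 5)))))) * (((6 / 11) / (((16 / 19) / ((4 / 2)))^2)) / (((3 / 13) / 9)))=-6079.57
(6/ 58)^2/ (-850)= -9/ 714850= -0.00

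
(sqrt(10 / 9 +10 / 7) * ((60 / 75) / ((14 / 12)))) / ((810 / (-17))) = -272 * sqrt(70) / 99225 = -0.02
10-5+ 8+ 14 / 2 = 20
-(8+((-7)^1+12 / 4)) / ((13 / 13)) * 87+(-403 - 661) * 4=-4604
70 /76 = 35 /38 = 0.92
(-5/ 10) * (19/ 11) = -19/ 22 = -0.86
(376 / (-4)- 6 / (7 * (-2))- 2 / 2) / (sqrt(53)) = -662 * sqrt(53) / 371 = -12.99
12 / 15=4 / 5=0.80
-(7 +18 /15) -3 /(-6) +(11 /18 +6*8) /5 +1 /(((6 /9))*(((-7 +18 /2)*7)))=2683 /1260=2.13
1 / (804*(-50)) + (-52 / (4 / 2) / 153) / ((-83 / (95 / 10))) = 3305567 / 170166600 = 0.02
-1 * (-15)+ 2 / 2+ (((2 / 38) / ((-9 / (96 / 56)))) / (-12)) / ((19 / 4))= 363892 / 22743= 16.00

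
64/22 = 2.91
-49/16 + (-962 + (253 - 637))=-21585/16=-1349.06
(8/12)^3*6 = 16/9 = 1.78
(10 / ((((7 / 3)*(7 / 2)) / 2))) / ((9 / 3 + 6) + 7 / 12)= 288 / 1127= 0.26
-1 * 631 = -631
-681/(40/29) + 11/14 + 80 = -412.94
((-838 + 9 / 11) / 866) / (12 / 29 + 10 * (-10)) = 267061 / 27511088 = 0.01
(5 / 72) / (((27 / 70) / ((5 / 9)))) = 875 / 8748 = 0.10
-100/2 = -50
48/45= 16/15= 1.07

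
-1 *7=-7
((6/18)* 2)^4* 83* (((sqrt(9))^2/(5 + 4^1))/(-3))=-1328/243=-5.47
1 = 1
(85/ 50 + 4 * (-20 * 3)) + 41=-1973/ 10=-197.30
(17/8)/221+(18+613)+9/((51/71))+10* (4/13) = 1143217/1768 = 646.62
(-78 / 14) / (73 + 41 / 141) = -0.08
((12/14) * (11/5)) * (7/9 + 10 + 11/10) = 11759/525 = 22.40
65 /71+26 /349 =24531 /24779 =0.99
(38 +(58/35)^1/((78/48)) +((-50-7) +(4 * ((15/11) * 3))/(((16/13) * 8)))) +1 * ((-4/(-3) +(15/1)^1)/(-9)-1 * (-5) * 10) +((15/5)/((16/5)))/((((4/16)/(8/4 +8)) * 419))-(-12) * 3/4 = 74208487679/1811890080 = 40.96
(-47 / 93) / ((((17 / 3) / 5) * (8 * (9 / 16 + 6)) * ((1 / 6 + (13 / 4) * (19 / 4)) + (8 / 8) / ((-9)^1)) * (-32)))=141 / 8230159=0.00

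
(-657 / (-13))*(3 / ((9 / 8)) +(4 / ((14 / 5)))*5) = 45114 / 91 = 495.76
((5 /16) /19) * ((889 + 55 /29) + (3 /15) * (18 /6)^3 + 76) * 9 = 1268847 /8816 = 143.93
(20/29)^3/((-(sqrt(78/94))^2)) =-376000/951171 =-0.40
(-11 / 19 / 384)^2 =121 / 53231616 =0.00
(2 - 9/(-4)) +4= 33/4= 8.25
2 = 2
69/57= 23/19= 1.21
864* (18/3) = 5184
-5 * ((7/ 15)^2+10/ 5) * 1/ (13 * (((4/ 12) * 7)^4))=-0.03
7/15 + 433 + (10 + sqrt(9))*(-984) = -185378/15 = -12358.53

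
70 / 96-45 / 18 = -85 / 48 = -1.77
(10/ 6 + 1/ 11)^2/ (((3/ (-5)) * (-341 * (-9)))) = -16820/ 10026423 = -0.00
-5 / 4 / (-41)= 5 / 164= 0.03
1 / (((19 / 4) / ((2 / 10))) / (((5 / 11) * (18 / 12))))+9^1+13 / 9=19700 / 1881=10.47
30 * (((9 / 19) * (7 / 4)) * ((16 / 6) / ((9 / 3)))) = 420 / 19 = 22.11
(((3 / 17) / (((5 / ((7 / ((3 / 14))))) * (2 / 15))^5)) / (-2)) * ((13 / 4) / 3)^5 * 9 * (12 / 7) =-14983011803851 / 26112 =-573797939.79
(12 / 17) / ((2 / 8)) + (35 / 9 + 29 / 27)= 3574 / 459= 7.79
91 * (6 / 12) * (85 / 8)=7735 / 16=483.44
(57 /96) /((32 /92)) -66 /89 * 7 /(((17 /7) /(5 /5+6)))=-5134147 /387328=-13.26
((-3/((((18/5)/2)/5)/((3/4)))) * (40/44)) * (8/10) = -50/11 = -4.55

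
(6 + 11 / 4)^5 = 52521875 / 1024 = 51290.89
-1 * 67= -67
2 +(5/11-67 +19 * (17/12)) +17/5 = -22591/660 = -34.23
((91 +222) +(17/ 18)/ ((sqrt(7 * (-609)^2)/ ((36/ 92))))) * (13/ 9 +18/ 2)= 799 * sqrt(7)/ 882441 +29422/ 9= 3269.11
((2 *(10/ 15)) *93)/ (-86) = -1.44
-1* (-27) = 27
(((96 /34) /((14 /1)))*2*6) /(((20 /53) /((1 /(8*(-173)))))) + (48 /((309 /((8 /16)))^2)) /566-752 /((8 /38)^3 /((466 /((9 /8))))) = -92853553111407404081 /2781419296005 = -33383515.12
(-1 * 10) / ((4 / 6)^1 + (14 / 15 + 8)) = -25 / 24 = -1.04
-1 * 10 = -10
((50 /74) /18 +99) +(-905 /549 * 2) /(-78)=99.08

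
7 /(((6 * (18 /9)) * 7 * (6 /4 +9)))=1 /126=0.01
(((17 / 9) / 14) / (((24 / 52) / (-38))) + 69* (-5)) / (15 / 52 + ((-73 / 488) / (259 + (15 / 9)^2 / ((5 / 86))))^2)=-1588400122374111904 / 1286666184373353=-1234.51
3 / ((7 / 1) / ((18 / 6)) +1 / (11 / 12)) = 0.88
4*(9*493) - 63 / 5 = 88677 / 5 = 17735.40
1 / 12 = 0.08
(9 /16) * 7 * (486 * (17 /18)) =28917 /16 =1807.31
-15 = -15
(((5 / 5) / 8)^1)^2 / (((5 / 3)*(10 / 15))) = 9 / 640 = 0.01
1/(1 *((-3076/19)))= -19/3076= -0.01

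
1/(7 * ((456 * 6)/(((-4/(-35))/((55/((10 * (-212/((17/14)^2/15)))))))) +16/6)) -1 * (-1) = 518593/519865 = 1.00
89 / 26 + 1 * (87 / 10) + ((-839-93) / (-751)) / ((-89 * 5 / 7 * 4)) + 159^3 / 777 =5834847848366 / 1125234565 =5185.45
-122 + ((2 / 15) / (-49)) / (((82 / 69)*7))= -8578453 / 70315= -122.00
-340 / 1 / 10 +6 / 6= -33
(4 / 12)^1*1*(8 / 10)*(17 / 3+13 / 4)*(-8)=-856 / 45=-19.02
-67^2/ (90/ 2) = -4489/ 45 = -99.76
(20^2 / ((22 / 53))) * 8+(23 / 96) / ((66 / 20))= 12211315 / 1584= 7709.16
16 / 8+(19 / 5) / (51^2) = 26029 / 13005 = 2.00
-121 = -121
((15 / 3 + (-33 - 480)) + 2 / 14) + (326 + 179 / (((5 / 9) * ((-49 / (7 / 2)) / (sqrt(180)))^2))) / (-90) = -2270123 / 4410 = -514.77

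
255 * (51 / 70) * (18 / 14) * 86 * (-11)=-11072457 / 49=-225968.51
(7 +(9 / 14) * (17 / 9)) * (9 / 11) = 1035 / 154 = 6.72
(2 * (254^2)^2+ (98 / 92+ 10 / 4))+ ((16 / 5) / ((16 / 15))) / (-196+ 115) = 5169594308143 / 621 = 8324628515.53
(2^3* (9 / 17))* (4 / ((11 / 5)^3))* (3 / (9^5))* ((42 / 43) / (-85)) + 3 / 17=2127854507 / 12057905673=0.18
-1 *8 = -8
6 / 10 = 3 / 5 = 0.60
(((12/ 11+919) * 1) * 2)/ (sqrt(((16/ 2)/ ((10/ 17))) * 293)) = 10121 * sqrt(24905)/ 54791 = 29.15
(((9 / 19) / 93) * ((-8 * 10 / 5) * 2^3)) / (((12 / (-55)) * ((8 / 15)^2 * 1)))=12375 / 1178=10.51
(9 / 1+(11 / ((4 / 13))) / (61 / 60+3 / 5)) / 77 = 3018 / 7469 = 0.40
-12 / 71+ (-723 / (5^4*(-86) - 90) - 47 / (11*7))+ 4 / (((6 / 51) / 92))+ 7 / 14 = 920627491881 / 294343280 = 3127.73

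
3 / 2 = 1.50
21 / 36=7 / 12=0.58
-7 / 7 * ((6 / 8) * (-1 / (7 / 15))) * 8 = 90 / 7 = 12.86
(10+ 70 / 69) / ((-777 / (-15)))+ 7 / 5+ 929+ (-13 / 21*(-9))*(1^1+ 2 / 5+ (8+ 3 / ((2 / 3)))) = 180149597 / 178710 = 1008.06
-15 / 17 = -0.88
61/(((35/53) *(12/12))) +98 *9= 34103/35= 974.37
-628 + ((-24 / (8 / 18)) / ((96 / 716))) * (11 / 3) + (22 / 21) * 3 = -58845 / 28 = -2101.61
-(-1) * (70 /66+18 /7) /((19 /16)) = 13424 /4389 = 3.06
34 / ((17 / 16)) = 32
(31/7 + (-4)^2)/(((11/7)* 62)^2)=91/42284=0.00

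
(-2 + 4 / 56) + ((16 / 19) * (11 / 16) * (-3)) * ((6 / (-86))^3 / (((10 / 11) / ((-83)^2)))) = 134349084 / 52872155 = 2.54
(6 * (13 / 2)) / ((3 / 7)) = 91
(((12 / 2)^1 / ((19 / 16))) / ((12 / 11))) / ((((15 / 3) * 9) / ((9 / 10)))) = 44 / 475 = 0.09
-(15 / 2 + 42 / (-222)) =-541 / 74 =-7.31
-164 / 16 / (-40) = 41 / 160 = 0.26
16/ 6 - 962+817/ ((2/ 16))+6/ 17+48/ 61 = 17352556/ 3111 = 5577.81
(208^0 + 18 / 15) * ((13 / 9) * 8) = 1144 / 45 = 25.42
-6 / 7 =-0.86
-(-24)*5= 120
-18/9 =-2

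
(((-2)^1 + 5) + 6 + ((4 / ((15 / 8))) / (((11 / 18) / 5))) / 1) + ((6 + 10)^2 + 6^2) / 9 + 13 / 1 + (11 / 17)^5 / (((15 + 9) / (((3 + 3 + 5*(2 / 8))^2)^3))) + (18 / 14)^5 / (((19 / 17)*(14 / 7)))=1117572322398377315759 / 1470867450846216192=759.80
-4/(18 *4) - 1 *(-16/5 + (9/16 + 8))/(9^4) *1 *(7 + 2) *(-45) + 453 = 195815/432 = 453.28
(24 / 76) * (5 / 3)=10 / 19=0.53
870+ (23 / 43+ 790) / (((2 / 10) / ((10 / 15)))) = 150720 / 43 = 3505.12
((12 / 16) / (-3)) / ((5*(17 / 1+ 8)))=-1 / 500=-0.00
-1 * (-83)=83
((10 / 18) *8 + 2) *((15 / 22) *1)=145 / 33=4.39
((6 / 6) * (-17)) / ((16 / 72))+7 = -139 / 2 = -69.50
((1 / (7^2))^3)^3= 1 / 1628413597910449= 0.00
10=10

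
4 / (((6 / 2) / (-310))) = -1240 / 3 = -413.33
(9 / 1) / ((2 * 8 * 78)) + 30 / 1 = 12483 / 416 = 30.01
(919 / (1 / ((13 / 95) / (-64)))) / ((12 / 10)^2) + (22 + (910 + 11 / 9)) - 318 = 8957411 / 14592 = 613.86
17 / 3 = 5.67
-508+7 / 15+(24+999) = 7732 / 15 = 515.47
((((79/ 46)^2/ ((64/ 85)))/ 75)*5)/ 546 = 106097/ 221824512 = 0.00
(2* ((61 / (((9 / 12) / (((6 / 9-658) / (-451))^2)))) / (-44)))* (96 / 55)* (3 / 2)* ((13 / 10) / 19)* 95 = -133.65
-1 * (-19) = 19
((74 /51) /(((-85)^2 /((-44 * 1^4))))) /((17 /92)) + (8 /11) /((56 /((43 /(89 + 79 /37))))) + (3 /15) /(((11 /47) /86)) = 73.45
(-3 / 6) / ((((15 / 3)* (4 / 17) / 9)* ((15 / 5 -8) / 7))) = 1071 / 200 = 5.36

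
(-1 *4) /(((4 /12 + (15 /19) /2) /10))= -4560 /83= -54.94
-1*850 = -850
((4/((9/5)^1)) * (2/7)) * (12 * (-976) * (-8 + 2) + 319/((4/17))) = 2865110/63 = 45477.94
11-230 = -219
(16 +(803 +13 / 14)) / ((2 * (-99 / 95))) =-1090505 / 2772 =-393.40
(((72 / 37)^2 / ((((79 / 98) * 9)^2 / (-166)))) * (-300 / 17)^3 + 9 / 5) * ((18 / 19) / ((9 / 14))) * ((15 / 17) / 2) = 578542387370160906 / 13558352386171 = 42670.55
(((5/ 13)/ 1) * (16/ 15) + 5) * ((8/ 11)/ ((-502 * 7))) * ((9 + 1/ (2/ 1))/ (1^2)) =-8018/ 753753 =-0.01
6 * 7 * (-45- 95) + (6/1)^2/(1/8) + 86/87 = -486418/87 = -5591.01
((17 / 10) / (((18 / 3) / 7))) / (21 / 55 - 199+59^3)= 1309 / 135419052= 0.00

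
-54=-54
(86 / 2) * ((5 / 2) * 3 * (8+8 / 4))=3225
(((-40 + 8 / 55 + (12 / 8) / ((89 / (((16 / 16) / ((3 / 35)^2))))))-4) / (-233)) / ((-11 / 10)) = -1220633 / 7527531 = -0.16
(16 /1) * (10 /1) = 160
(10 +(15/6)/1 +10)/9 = 5/2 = 2.50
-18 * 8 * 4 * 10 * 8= -46080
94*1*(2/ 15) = 188/ 15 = 12.53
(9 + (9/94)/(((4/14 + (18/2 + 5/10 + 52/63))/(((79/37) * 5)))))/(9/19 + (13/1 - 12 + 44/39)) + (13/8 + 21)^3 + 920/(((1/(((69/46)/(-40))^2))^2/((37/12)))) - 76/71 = 269665390216055841603/23279212703744000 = 11583.96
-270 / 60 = -9 / 2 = -4.50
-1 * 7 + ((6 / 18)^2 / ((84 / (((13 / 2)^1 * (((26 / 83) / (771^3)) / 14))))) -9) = -6441856413938903 / 402616025871192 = -16.00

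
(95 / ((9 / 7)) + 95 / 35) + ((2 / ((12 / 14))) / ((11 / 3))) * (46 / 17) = 922748 / 11781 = 78.33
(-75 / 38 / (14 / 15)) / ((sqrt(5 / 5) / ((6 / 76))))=-3375 / 20216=-0.17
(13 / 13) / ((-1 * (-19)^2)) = -1 / 361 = -0.00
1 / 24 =0.04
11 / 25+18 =461 / 25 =18.44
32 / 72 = 4 / 9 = 0.44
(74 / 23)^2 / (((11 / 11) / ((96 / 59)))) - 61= -1378175 / 31211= -44.16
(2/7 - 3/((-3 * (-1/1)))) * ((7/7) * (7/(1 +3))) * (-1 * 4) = 5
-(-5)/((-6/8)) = -20/3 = -6.67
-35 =-35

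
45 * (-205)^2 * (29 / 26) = 54842625 / 26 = 2109331.73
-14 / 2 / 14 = -1 / 2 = -0.50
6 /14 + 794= 5561 /7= 794.43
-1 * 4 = -4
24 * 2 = 48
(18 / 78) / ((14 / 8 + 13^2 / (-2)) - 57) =-12 / 7267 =-0.00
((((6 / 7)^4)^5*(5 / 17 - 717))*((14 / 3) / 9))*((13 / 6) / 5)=-7149459847388332032 / 968906090756717155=-7.38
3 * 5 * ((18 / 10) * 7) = 189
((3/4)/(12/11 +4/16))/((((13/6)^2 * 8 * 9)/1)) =33/19942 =0.00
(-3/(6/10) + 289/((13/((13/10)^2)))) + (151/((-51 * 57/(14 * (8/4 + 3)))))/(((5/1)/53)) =-1736101/290700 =-5.97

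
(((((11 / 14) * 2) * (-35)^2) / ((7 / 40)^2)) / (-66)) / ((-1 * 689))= 20000 / 14469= 1.38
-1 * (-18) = 18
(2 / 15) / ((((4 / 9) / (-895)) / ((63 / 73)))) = -231.72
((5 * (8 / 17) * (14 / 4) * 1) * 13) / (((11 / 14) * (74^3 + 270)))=12740 / 37913689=0.00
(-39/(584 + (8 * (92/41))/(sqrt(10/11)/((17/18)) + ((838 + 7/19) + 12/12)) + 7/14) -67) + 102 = 1622221780521171225673/46437718953435239429 -65001729312 * sqrt(110)/232188594767176197145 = 34.93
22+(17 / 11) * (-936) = -15670 / 11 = -1424.55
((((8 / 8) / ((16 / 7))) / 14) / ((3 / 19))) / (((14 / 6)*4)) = 19 / 896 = 0.02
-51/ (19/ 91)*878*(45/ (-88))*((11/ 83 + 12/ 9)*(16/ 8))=321518.40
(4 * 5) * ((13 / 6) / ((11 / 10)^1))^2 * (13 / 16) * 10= 1373125 / 2178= 630.45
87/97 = 0.90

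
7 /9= 0.78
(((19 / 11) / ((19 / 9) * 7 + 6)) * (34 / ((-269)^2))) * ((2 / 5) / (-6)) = -114 / 43778405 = -0.00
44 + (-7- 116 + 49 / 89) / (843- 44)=3117986 / 71111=43.85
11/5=2.20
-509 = -509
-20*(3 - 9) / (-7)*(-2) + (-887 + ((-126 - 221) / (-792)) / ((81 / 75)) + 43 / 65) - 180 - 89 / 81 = -1032.75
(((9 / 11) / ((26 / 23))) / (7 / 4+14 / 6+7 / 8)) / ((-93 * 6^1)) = -138 / 527527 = -0.00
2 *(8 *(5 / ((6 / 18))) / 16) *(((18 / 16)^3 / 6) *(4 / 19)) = 3645 / 4864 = 0.75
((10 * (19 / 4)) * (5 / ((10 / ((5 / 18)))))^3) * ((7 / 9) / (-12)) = -83125 / 10077696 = -0.01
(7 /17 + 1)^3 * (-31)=-428544 /4913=-87.23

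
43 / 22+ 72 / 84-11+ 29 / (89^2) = -9983915 / 1219834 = -8.18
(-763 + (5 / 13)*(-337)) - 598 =-19378 / 13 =-1490.62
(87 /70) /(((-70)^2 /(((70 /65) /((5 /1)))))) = 87 /1592500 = 0.00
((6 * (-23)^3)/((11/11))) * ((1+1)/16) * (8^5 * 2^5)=-9568518144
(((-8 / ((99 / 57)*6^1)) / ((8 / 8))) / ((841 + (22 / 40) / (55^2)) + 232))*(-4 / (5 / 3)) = 0.00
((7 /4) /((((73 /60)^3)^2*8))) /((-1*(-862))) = 5103000000 /65225051530559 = 0.00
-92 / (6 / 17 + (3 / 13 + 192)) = -20332 / 42561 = -0.48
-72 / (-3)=24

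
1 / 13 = 0.08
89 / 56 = 1.59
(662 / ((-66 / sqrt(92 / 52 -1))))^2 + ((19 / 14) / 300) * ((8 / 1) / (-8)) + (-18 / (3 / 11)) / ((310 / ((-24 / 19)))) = 906526651991 / 11673862200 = 77.65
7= 7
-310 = -310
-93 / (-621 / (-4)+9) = -0.57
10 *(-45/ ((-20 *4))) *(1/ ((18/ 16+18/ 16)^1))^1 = 2.50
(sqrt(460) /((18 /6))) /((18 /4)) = 4* sqrt(115) /27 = 1.59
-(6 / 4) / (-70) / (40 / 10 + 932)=1 / 43680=0.00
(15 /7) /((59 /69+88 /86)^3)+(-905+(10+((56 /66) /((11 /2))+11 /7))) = -392734809854993735 /439816779560697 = -892.95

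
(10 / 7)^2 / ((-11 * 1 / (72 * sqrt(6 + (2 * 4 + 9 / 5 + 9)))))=-2880 * sqrt(155) / 539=-66.52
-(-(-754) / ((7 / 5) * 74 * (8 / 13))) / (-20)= 4901 / 8288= 0.59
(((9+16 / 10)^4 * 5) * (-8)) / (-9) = 63123848 / 1125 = 56110.09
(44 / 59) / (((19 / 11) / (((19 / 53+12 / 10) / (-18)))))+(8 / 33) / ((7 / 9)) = 957122 / 3489255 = 0.27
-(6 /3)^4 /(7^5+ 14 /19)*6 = -608 /106449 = -0.01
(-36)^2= 1296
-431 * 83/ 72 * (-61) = 2182153/ 72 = 30307.68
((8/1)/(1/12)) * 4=384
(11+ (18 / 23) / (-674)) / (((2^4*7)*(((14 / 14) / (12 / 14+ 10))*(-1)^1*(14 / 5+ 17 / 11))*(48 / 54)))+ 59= 42643916827 / 726175688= 58.72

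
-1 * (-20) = 20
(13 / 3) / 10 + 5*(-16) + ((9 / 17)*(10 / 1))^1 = -37879 / 510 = -74.27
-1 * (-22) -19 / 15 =311 / 15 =20.73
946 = 946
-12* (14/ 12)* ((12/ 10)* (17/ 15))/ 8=-119/ 50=-2.38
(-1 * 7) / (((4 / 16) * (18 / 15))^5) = -700000 / 243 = -2880.66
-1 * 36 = -36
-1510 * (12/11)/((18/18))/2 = -823.64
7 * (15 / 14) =15 / 2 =7.50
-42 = -42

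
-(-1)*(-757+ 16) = -741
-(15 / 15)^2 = -1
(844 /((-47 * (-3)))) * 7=5908 /141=41.90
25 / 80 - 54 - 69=-1963 / 16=-122.69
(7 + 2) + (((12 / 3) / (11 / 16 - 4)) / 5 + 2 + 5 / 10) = 5967 / 530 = 11.26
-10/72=-5/36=-0.14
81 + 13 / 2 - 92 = -9 / 2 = -4.50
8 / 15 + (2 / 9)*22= 244 / 45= 5.42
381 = 381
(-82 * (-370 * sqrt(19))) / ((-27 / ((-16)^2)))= -7767040 * sqrt(19) / 27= -1253916.39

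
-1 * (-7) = 7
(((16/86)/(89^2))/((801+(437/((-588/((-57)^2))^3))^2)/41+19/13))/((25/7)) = 1692199896577835008/34108727101216045911916281734375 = 0.00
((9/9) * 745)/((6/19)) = 14155/6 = 2359.17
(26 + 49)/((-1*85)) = -15/17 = -0.88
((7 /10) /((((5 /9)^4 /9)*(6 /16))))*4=2204496 /3125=705.44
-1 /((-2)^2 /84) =-21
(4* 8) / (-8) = -4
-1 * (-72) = 72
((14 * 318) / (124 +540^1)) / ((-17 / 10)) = -5565 / 1411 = -3.94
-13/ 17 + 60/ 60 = 4/ 17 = 0.24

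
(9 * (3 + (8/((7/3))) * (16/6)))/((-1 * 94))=-765/658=-1.16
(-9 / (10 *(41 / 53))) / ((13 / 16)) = -3816 / 2665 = -1.43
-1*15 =-15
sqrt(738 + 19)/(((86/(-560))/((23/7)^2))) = -21160 * sqrt(757)/301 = -1934.18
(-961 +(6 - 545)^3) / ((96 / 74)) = -120706163.75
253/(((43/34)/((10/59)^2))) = 860200/149683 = 5.75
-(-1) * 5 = 5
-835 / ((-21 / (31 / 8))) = 25885 / 168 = 154.08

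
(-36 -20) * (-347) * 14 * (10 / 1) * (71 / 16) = 12072130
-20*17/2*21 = -3570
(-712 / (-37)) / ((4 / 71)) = 12638 / 37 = 341.57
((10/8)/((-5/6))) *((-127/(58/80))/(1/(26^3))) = 133929120/29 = 4618245.52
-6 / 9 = -2 / 3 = -0.67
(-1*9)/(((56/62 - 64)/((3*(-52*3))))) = -66.75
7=7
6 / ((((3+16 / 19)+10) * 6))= 19 / 263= 0.07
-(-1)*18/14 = 9/7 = 1.29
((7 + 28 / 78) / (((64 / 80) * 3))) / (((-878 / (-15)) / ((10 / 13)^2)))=179375 / 5786898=0.03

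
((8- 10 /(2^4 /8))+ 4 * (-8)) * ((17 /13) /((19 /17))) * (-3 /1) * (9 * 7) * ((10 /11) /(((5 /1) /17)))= 53856306 /2717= 19821.97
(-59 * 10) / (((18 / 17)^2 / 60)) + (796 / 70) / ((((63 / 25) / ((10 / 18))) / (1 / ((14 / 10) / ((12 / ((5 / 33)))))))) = -291111250 / 9261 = -31434.11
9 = 9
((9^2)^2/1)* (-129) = -846369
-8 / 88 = -1 / 11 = -0.09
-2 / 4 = -1 / 2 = -0.50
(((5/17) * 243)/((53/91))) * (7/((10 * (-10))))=-8.59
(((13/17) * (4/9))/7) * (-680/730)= -208/4599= -0.05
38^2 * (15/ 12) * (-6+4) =-3610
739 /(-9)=-739 /9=-82.11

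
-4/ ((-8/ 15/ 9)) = 135/ 2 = 67.50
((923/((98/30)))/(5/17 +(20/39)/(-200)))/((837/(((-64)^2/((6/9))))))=20887859200/2936227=7113.84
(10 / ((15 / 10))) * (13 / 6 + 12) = 850 / 9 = 94.44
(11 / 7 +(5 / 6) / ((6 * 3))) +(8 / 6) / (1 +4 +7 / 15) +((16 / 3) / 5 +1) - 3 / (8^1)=1101379 / 309960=3.55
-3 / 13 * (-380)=1140 / 13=87.69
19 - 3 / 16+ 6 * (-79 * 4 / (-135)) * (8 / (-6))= 187 / 2160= 0.09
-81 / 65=-1.25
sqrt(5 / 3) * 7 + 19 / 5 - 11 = -36 / 5 + 7 * sqrt(15) / 3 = 1.84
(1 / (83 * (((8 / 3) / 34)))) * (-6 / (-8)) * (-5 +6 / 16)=-5661 / 10624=-0.53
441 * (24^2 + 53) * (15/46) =4160835/46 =90452.93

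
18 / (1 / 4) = 72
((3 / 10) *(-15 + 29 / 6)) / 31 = -61 / 620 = -0.10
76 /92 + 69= 1606 /23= 69.83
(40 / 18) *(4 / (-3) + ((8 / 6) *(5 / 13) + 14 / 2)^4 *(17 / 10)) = 250520035474 / 20820969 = 12032.10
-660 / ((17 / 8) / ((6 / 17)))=-31680 / 289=-109.62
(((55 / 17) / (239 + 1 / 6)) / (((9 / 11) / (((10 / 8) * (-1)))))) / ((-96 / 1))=605 / 2810304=0.00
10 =10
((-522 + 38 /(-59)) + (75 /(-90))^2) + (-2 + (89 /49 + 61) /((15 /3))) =-266115233 /520380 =-511.39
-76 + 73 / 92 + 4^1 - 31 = -9403 / 92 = -102.21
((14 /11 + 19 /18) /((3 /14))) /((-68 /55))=-16135 /1836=-8.79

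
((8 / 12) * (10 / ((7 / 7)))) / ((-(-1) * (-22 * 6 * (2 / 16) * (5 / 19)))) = -152 / 99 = -1.54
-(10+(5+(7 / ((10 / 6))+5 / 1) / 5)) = -421 / 25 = -16.84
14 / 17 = 0.82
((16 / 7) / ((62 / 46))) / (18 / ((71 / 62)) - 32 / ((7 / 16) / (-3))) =0.01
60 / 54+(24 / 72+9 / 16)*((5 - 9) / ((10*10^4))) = 3999871 / 3600000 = 1.11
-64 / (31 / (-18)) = 1152 / 31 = 37.16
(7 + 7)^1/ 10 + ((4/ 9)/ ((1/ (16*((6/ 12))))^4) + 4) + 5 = 1830.84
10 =10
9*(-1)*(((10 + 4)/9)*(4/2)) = -28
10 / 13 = 0.77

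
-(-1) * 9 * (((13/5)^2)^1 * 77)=117117/25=4684.68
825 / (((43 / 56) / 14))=646800 / 43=15041.86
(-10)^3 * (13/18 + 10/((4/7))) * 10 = -1640000/9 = -182222.22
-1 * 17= -17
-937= -937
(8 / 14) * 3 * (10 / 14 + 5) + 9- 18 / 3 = 627 / 49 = 12.80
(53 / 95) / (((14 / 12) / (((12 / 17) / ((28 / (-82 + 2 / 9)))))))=-0.99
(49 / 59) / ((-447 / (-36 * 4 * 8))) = 18816 / 8791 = 2.14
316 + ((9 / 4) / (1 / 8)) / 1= 334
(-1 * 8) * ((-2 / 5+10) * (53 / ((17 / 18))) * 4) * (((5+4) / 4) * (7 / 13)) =-23079168 / 1105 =-20886.12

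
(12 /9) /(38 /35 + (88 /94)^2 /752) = 14535220 /11848527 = 1.23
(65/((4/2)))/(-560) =-13/224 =-0.06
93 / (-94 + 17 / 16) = -1488 / 1487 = -1.00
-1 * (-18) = 18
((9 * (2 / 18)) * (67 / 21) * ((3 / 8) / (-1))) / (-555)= 67 / 31080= 0.00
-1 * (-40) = 40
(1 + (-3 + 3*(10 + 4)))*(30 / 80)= 15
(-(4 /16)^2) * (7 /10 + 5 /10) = -3 /40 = -0.08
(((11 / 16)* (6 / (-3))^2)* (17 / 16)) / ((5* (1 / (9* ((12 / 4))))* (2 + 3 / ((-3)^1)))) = 5049 / 320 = 15.78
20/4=5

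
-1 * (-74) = 74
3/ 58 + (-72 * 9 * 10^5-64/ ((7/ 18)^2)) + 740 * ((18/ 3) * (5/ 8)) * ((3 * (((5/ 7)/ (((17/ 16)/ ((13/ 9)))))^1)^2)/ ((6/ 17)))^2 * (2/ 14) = -39909101172866493209/ 616119308658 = -64774956.10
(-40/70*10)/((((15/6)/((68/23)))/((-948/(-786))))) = -171904/21091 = -8.15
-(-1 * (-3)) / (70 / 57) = -171 / 70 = -2.44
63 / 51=21 / 17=1.24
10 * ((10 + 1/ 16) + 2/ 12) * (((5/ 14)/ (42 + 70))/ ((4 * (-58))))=-12275/ 8730624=-0.00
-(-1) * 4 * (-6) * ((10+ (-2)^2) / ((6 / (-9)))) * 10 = 5040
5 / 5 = 1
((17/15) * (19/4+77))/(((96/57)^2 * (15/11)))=7358263/307200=23.95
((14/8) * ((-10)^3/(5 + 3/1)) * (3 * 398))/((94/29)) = -80579.12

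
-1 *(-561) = 561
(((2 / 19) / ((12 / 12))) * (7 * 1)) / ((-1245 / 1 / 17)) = -238 / 23655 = -0.01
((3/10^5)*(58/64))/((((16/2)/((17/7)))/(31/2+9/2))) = 1479/8960000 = 0.00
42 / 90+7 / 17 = 224 / 255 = 0.88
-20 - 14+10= -24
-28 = -28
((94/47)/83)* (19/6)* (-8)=-152/249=-0.61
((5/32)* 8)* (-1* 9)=-45/4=-11.25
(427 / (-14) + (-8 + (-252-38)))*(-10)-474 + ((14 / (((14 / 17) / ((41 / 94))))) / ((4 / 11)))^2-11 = 454635689 / 141376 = 3215.79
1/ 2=0.50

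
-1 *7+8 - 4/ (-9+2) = 11/ 7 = 1.57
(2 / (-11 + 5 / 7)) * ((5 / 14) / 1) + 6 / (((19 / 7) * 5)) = 2549 / 6840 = 0.37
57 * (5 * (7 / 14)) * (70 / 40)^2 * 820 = 2862825 / 8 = 357853.12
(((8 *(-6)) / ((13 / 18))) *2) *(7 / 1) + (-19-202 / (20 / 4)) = -64341 / 65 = -989.86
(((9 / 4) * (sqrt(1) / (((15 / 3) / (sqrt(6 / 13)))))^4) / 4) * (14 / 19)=567 / 4013750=0.00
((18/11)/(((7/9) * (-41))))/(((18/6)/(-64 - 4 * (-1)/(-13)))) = 4104/3731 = 1.10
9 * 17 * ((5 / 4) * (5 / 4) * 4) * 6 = 11475 / 2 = 5737.50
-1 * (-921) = 921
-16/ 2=-8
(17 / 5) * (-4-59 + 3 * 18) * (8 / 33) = -408 / 55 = -7.42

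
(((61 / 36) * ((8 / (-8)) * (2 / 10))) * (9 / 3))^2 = 3721 / 3600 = 1.03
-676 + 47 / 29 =-19557 / 29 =-674.38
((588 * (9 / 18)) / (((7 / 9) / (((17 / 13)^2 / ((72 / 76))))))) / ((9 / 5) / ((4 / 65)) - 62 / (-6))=72828 / 4225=17.24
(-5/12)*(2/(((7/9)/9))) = -9.64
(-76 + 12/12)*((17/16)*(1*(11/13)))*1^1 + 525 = 95175/208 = 457.57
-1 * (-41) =41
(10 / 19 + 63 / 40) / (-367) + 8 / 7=2220181 / 1952440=1.14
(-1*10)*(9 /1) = -90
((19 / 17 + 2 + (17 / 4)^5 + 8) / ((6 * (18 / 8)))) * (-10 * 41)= -4987876525 / 117504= -42448.57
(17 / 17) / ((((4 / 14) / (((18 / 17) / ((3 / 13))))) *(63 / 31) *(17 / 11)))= 4433 / 867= 5.11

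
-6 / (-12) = 1 / 2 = 0.50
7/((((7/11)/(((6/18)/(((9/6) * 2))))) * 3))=11/27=0.41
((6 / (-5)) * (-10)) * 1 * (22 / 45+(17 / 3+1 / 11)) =74.96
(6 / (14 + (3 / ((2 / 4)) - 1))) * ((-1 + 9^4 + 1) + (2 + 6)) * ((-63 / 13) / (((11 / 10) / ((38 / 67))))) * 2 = -99323280 / 9581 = -10366.69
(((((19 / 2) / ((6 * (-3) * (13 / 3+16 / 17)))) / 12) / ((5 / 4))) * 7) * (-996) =187663 / 4035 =46.51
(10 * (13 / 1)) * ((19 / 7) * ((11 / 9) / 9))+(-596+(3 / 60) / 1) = -6214673 / 11340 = -548.03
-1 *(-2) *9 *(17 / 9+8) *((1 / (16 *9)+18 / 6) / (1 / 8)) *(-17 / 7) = -655129 / 63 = -10398.87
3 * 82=246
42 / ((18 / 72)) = 168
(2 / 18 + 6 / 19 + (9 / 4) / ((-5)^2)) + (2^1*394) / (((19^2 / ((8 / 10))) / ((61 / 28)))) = 9827827 / 2274300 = 4.32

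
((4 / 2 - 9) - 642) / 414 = -649 / 414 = -1.57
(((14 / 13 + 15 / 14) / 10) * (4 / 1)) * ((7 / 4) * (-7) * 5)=-2737 / 52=-52.63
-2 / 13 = -0.15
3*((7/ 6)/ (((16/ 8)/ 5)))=35/ 4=8.75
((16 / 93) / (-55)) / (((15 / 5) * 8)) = -2 / 15345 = -0.00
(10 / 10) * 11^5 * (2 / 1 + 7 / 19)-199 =7243514 / 19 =381237.58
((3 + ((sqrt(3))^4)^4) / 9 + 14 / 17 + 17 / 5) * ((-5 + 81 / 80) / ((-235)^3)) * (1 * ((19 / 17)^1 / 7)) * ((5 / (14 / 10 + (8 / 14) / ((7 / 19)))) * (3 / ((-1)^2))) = 7936267339 / 43387008762000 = 0.00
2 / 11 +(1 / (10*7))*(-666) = -3593 / 385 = -9.33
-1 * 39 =-39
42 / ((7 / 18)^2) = 1944 / 7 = 277.71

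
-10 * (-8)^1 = 80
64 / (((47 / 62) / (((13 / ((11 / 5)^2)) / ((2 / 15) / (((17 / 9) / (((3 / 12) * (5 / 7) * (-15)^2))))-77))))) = -306924800 / 100381237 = -3.06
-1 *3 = -3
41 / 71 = 0.58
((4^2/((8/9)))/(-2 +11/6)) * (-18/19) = 1944/19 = 102.32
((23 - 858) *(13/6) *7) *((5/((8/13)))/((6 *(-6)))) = 4939025/1728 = 2858.23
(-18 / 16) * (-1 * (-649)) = -730.12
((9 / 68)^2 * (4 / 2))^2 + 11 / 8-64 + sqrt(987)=-334745607 / 5345344 + sqrt(987)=-31.21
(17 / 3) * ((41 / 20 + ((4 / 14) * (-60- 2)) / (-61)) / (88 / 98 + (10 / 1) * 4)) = 2378453 / 7334640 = 0.32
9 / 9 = 1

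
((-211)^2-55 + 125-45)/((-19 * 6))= -22273/57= -390.75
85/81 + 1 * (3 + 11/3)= 625/81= 7.72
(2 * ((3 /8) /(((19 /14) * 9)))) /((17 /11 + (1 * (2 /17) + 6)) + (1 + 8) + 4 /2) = 1309 /397860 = 0.00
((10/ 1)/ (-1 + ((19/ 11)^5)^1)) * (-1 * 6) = -2415765/ 578762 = -4.17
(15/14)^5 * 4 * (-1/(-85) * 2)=151875/1142876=0.13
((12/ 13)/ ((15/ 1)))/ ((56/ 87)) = 87/ 910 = 0.10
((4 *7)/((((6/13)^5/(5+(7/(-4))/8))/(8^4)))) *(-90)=-7069418720/3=-2356472906.67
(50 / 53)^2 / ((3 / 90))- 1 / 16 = 1197191 / 44944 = 26.64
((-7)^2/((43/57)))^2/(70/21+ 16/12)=3343221/3698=904.06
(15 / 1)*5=75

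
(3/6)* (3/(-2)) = -3/4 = -0.75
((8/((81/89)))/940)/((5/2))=356/95175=0.00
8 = 8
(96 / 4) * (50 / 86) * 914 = 548400 / 43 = 12753.49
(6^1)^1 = 6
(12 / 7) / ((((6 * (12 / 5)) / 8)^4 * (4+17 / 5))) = 12500 / 566433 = 0.02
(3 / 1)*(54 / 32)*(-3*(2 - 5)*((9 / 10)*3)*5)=19683 / 32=615.09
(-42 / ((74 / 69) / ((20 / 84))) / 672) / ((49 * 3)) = -115 / 1218336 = -0.00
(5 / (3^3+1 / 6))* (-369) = -11070 / 163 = -67.91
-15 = -15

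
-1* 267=-267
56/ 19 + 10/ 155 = 1774/ 589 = 3.01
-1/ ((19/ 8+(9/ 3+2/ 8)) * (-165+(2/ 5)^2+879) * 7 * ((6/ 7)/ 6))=-20/ 80343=-0.00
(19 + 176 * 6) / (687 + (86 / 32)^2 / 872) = 239974400 / 153362233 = 1.56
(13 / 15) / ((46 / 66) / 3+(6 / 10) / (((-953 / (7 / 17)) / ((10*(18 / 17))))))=9088761 / 2407595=3.78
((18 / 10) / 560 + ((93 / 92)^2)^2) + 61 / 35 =34981192559 / 12536876800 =2.79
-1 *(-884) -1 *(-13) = 897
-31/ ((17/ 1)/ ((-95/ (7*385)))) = 589/ 9163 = 0.06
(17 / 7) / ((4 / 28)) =17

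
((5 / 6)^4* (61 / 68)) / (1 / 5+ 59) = 190625 / 26085888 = 0.01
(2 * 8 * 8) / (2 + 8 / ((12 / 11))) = 96 / 7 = 13.71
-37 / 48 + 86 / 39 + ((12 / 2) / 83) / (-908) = 16861759 / 11756784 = 1.43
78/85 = 0.92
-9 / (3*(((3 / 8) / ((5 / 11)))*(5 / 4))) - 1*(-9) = 67 / 11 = 6.09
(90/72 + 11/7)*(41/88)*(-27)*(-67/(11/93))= 544919643/27104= 20104.77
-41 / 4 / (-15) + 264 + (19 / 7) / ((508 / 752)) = 14332529 / 53340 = 268.70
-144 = -144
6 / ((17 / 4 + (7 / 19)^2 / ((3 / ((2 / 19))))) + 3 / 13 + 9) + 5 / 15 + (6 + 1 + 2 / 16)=2736974143 / 346309752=7.90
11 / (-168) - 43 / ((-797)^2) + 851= 90807565789 / 106715112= 850.93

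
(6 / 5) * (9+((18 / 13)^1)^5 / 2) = 25718526 / 1856465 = 13.85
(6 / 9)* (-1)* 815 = -1630 / 3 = -543.33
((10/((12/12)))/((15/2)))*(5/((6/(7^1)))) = 70/9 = 7.78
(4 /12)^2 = 1 /9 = 0.11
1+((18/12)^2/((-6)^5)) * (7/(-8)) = 27655/27648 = 1.00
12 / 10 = 6 / 5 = 1.20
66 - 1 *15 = 51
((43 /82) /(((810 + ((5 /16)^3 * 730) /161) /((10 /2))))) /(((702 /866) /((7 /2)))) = 10743609856 /768840052851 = 0.01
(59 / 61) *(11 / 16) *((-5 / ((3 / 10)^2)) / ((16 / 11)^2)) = -9816125 / 562176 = -17.46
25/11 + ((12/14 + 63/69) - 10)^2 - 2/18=69.89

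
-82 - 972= -1054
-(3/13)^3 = -27/2197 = -0.01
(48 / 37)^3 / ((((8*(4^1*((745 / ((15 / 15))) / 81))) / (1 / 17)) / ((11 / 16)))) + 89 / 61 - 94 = -3621370043209 / 39132734945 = -92.54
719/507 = 1.42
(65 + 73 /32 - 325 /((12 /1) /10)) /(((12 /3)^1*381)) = -19541 /146304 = -0.13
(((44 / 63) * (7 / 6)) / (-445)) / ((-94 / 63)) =77 / 62745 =0.00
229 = 229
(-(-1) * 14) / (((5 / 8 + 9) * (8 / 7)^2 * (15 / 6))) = 49 / 110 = 0.45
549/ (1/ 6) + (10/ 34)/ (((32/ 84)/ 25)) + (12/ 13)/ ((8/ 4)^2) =5858325/ 1768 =3313.53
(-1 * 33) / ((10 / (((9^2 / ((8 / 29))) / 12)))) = -25839 / 320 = -80.75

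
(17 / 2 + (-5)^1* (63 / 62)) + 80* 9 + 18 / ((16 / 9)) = 181919 / 248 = 733.54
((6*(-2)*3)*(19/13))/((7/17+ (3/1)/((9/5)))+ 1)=-34884/2041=-17.09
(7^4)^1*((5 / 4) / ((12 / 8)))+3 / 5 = 60043 / 30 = 2001.43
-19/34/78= -19/2652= -0.01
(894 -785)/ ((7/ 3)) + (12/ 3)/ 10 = 1649/ 35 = 47.11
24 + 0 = 24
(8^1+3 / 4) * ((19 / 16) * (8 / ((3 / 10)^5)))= 8312500 / 243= 34207.82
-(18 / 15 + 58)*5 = -296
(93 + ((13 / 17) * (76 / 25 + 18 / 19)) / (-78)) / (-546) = -1125989 / 6613425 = -0.17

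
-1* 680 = -680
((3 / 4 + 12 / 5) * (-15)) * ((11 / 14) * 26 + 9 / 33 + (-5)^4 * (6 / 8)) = -23126.57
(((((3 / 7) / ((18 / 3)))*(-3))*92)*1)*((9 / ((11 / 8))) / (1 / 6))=-59616 / 77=-774.23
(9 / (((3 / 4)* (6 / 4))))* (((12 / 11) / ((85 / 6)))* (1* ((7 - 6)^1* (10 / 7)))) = 1152 / 1309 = 0.88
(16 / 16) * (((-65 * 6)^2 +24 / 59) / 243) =2991308 / 4779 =625.93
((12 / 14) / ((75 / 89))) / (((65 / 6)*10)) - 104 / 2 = -2956966 / 56875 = -51.99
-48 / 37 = -1.30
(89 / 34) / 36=89 / 1224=0.07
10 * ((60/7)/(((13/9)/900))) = 4860000/91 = 53406.59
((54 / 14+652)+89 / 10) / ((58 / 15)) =171.92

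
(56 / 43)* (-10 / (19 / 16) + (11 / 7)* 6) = 1072 / 817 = 1.31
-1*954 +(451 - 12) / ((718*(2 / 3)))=-1368627 / 1436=-953.08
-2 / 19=-0.11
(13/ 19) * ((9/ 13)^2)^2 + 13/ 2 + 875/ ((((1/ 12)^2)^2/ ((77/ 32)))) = 3644915829781/ 83486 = 43659006.66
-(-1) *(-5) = -5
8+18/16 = 73/8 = 9.12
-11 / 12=-0.92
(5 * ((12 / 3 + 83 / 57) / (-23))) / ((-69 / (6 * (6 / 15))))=1244 / 30153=0.04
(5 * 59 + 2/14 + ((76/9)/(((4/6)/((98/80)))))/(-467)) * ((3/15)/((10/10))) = 57882803/980700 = 59.02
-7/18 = -0.39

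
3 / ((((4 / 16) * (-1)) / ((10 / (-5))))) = 24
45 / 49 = 0.92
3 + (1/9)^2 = 244/81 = 3.01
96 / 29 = 3.31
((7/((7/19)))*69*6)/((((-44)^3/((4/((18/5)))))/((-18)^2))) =-33.24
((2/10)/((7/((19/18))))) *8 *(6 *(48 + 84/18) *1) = 24016/315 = 76.24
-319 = -319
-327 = -327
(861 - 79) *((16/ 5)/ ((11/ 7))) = 87584/ 55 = 1592.44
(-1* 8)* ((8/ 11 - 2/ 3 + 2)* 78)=-14144/ 11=-1285.82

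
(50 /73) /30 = 5 /219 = 0.02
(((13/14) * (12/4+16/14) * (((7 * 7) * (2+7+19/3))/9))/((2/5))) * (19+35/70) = 15655.97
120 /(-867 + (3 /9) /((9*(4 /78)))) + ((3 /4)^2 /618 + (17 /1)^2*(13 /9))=193025588467 /462550752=417.31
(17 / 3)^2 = 289 / 9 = 32.11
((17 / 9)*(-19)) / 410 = -323 / 3690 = -0.09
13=13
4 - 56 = -52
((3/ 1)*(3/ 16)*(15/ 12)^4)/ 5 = 1125/ 4096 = 0.27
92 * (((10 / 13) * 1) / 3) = 920 / 39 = 23.59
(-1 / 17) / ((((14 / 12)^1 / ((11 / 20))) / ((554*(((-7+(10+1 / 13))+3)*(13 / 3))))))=-240713 / 595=-404.56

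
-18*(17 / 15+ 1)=-192 / 5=-38.40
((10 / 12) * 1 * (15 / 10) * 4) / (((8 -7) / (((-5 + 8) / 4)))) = 15 / 4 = 3.75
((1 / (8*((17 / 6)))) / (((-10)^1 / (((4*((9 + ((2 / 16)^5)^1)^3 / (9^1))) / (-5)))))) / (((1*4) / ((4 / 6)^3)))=25649668172906497 / 1211222009158041600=0.02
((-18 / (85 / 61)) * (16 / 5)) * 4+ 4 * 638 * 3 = 3183528 / 425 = 7490.65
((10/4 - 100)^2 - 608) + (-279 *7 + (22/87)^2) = 210276325/30276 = 6945.31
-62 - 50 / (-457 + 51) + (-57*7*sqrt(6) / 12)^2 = 10672113 / 1624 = 6571.50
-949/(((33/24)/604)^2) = -22157464576/121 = -183119541.95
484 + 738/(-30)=2297/5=459.40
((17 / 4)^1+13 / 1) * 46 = 1587 / 2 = 793.50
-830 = -830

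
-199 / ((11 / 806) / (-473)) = 6896942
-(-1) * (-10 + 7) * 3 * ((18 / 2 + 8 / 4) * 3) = -297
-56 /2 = -28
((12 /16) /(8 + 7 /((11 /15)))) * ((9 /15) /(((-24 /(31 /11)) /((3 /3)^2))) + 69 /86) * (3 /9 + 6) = 263093 /1327840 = 0.20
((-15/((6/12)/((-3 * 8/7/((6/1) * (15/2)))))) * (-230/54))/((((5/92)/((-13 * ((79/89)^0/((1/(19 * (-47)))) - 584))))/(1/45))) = -92867008/1215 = -76433.75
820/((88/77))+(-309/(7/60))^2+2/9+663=7016311.33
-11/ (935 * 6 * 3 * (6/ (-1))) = 1/ 9180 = 0.00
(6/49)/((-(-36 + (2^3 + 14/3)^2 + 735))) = -54/379015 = -0.00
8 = 8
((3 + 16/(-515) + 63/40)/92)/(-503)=-18721/190657120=-0.00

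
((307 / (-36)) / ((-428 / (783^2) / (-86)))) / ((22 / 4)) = -899265321 / 4708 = -191007.93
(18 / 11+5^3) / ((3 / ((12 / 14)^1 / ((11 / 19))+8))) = 400.19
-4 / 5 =-0.80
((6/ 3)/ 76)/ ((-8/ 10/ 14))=-0.46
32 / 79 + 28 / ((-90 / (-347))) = 385222 / 3555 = 108.36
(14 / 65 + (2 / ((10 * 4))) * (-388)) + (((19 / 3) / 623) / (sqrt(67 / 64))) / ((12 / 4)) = -1247 / 65 + 152 * sqrt(67) / 375669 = -19.18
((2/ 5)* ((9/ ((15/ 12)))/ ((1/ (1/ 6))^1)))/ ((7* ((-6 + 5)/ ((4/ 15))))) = -16/ 875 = -0.02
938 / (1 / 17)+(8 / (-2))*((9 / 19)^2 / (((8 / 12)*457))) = 2630722756 / 164977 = 15946.00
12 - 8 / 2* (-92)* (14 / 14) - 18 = 362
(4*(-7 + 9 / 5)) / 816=-13 / 510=-0.03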